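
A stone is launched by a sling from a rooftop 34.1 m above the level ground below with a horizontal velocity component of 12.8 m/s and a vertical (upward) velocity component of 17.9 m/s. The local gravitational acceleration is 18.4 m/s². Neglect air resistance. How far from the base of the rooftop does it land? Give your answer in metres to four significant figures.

40.06 m

Vertical motion (up positive, ground at y = 0): 9.200 t² − (17.90) t − 34.1 = 0, so t = (17.90 + √(17.90² + 2·18.4·34.1)) / 18.4 = (17.90 + 39.69) / 18.4 = 3.130 s.
Horizontal distance: R = vₓ t = 12.80 × 3.130 = 40.06 m.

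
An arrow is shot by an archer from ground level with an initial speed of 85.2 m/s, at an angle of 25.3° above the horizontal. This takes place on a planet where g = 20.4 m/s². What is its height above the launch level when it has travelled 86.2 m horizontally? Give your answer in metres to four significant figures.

27.97 m

Components: vₓ = 85.20 cos 25.3° = 77.03 m/s, v_y0 = 85.20 sin 25.3° = 36.41 m/s.
Time to reach x = 86.2 m: t = x/vₓ = 86.2/77.03 = 1.119 s.
Height: y = v_y0 t − ½ g t² = 36.41 × 1.119 − 10.20 × 1.119² = 40.75 − 12.77 = 27.97 m.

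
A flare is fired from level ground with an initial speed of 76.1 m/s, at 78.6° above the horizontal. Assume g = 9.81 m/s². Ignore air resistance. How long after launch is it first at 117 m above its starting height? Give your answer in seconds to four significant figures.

1.776 s

Components: vₓ = 76.10 cos 78.6° = 15.04 m/s, v_y0 = 76.10 sin 78.6° = 74.60 m/s.
Require v_y0 t − ½ g t² = 117, i.e. 4.905 t² − 74.60 t + 117 = 0.
Quadratic formula: t = (74.60 ± √3269.4) / 9.81 = (74.60 ± 57.18) / 9.81 → t = 1.776 s or 13.43 s.
The first (ascending) time is 1.776 s.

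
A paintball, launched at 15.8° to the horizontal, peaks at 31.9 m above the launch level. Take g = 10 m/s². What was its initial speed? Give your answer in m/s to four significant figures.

At the peak v_y = 0, so v_y0 = √(2gH) = √(2 × 10.0 × 31.9) = 25.26 m/s.
v_y0 = v₀ sin θ ⇒ v₀ = 25.26 / sin 15.8° = 92.77 m/s.

92.77 m/s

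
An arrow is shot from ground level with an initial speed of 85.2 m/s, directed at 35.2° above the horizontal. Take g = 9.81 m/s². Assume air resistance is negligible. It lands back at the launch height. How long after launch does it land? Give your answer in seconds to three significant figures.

Components: vₓ = 85.20 cos 35.2° = 69.62 m/s, v_y0 = 85.20 sin 35.2° = 49.11 m/s.
It returns to y = 0 when t = 2 v_y0 / g = 2(49.11)/9.81 = 10.01 s.

10.0 s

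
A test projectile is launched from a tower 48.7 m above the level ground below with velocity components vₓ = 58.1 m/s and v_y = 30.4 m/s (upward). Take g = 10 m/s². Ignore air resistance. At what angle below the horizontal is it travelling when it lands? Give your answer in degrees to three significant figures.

36.9°

With up positive and y = 0 at the ground: y(t) = 48.7 + (30.40) t − 5.000 t². Setting y = 0 and taking the positive root: t = [30.40 + √(30.40² + 2·10.0·48.7)] / 10.0 = (30.40 + 43.57) / 10.0 = 7.397 s.
At impact: v_y = v_y0 − g t = −43.57 m/s; vₓ = 58.10 m/s.
Angle below horizontal: arctan(|v_y|/vₓ) = arctan(43.57/58.10) = 36.87°.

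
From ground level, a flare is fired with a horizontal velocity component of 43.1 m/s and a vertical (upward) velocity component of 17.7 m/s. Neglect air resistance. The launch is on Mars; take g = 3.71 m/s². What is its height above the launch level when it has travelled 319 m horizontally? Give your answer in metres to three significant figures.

Time to reach x = 319 m: t = x/vₓ = 319/43.10 = 7.401 s.
Height: y = v_y0 t − ½ g t² = 17.70 × 7.401 − 1.855 × 7.401² = 131.0 − 101.6 = 29.39 m.

29.4 m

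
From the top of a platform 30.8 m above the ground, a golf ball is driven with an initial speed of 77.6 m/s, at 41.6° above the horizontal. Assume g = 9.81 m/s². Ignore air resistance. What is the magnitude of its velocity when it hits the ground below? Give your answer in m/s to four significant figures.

81.40 m/s

Horizontal component vₓ = 77.60 cos 41.6° = 58.03 m/s; vertical v_y0 = 77.60 sin 41.6° = 51.52 m/s.
The projectile lands when y = 30.8 + (51.52) t − ½·9.81·t² = 0. Positive root: t = (51.52 + √(51.52² + 2·9.81·30.8)) / 9.81 = (51.52 + 57.08) / 9.81 = 11.07 s.
Vertical velocity at impact: v_y = v_y0 − g t = 51.52 − 9.81 × 11.07 = −57.08 m/s.
Speed: |v| = √(vₓ² + v_y²) = √(58.03² + 57.08²) = 81.40 m/s.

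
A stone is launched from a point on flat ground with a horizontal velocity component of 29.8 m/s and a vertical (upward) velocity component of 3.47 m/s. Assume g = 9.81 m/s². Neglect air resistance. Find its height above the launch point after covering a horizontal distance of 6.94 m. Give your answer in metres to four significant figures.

0.5421 m

x = vₓ t ⇒ t = 6.94/29.80 = 0.2329 s.
Height: y = v_y0 t − ½ g t² = 3.470 × 0.2329 − 4.905 × 0.2329² = 0.8081 − 0.2660 = 0.5421 m.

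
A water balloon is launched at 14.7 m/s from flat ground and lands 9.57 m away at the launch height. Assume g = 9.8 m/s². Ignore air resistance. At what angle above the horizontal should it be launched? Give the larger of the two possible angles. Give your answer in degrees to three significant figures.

77.1°

Level-ground range R = v₀² sin(2θ)/g ⇒ sin(2θ) = gR/v₀² = 9.80 × 9.57 / 14.7² = 0.4340.
2θ = 25.72° or 180° − 25.72° = 154.3°, so θ = 12.86° or 77.14°.
The larger angle is 77.14°.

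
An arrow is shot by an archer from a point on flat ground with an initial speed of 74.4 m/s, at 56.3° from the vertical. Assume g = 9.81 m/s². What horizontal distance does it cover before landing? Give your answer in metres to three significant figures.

521 m

Resolve: vₓ = 74.40 sin 56.3° = 61.90 m/s and v_y0 = 74.40 cos 56.3° = 41.28 m/s.
Flight time T = 2 v_y0 / g = 8.416 s.
Range: R = vₓ T = 61.90 × 8.416 = 520.9 m.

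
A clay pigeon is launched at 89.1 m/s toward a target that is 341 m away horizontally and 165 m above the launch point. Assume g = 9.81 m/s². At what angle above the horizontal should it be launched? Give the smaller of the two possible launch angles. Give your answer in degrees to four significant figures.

40.20°

Trajectory: y = x tanθ − g x² (1 + tan²θ)/(2v₀²). With x = 341, y = 165, v₀ = 89.1, g = 9.81:
71.84 tan²θ − 341 tanθ + (236.8) = 0.
tanθ = [341 ± √(341² − 4 × 71.84 × (236.8))] / (2 × 71.84) = (341 ± 219.6) / 143.7, giving tanθ = 0.8450 or 3.901.
θ = 40.20° or 75.62°; the smaller is 40.20°.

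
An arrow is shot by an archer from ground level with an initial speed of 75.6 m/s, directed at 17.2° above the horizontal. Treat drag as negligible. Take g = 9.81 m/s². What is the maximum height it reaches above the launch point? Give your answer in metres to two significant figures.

25 m

Horizontal component vₓ = 75.60 cos 17.2° = 72.22 m/s; vertical v_y0 = 75.60 sin 17.2° = 22.36 m/s.
At the apex v_y = 0, so H = v_y0²/(2g) = 22.36²/19.62 = 25.47 m.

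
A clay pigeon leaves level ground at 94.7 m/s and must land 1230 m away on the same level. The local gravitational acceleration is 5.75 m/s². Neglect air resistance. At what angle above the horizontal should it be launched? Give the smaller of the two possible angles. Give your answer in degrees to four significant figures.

From R = (v₀²/g) sin 2θ: sin 2θ = 5.75 × 1230 / 8968.1 = 0.7886.
2θ = 52.06° or 180° − 52.06° = 127.9°, so θ = 26.03° or 63.97°.
The smaller angle is 26.03°.

26.03°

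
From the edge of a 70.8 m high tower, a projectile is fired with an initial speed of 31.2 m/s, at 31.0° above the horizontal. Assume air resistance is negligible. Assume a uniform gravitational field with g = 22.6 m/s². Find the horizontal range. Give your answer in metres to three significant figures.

vₓ = 31.20 cos 31.0° = 26.74 m/s; v_y0 = 31.20 sin 31.0° = 16.07 m/s.
With up positive and y = 0 at the ground: y(t) = 70.8 + (16.07) t − 11.30 t². Setting y = 0 and taking the positive root: t = [16.07 + √(16.07² + 2·22.6·70.8)] / 22.6 = (16.07 + 58.81) / 22.6 = 3.313 s.
Horizontal distance: R = vₓ t = 26.74 × 3.313 = 88.61 m.

88.6 m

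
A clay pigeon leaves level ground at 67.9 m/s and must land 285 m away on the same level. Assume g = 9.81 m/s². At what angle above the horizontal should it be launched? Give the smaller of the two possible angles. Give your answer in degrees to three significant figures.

From R = (v₀²/g) sin 2θ: sin 2θ = 9.81 × 285 / 4610.4 = 0.6064.
2θ = 37.33° or 180° − 37.33° = 142.7°, so θ = 18.67° or 71.33°.
The smaller angle is 18.67°.

18.7°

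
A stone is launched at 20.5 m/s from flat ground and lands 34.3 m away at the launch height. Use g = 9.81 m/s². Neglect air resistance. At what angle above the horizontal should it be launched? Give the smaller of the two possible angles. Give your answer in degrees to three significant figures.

From R = (v₀²/g) sin 2θ: sin 2θ = 9.81 × 34.3 / 420.25 = 0.8007.
2θ = 53.19° or 180° − 53.19° = 126.8°, so θ = 26.60° or 63.40°.
The smaller angle is 26.60°.

26.6°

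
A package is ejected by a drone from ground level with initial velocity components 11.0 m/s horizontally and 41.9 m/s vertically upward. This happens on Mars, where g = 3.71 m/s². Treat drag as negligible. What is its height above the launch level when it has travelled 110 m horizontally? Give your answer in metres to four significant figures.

At x = 110 m, t = x/vₓ = 110/11.00 = 10.00 s.
Height: y = v_y0 t − ½ g t² = 41.90 × 10.00 − 1.855 × 10.00² = 419.0 − 185.5 = 233.5 m.

233.5 m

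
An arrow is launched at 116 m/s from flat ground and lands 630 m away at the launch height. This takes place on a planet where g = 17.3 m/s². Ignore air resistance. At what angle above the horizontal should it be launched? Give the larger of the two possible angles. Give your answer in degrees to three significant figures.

63.0°

Level-ground range R = v₀² sin(2θ)/g ⇒ sin(2θ) = gR/v₀² = 17.3 × 630 / 116² = 0.8100.
2θ = 54.09° or 180° − 54.09° = 125.9°, so θ = 27.05° or 62.95°.
The larger angle is 62.95°.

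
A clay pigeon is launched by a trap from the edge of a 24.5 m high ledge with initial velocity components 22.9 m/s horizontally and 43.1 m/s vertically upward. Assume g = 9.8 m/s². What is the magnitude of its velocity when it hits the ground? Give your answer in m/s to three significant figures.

The projectile lands when y = 24.5 + (43.10) t − ½·9.80·t² = 0. Positive root: t = (43.10 + √(43.10² + 2·9.80·24.5)) / 9.80 = (43.10 + 48.35) / 9.80 = 9.332 s.
Vertical velocity at impact: v_y = v_y0 − g t = 43.10 − 9.80 × 9.332 = −48.35 m/s.
Speed: |v| = √(vₓ² + v_y²) = √(22.90² + 48.35²) = 53.50 m/s.

53.5 m/s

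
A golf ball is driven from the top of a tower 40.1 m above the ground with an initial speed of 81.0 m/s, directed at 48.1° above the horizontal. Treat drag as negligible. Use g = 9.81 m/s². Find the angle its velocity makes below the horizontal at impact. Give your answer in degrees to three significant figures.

50.9°

vₓ = 81.00 cos 48.1° = 54.09 m/s; v_y0 = 81.00 sin 48.1° = 60.29 m/s.
Vertical motion (up positive, ground at y = 0): 4.905 t² − (60.29) t − 40.1 = 0, so t = (60.29 + √(60.29² + 2·9.81·40.1)) / 9.81 = (60.29 + 66.49) / 9.81 = 12.92 s.
At impact: v_y = v_y0 − g t = −66.49 m/s; vₓ = 54.09 m/s.
Angle below horizontal: arctan(|v_y|/vₓ) = arctan(66.49/54.09) = 50.87°.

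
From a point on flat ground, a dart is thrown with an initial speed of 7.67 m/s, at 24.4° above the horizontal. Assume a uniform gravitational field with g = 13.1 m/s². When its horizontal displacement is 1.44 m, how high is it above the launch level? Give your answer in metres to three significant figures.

Horizontal component vₓ = 7.670 cos 24.4° = 6.985 m/s; vertical v_y0 = 7.670 sin 24.4° = 3.169 m/s.
Time to reach x = 1.44 m: t = x/vₓ = 1.44/6.985 = 0.2062 s.
Height: y = v_y0 t − ½ g t² = 3.169 × 0.2062 − 6.550 × 0.2062² = 0.6532 − 0.2784 = 0.3748 m.

0.375 m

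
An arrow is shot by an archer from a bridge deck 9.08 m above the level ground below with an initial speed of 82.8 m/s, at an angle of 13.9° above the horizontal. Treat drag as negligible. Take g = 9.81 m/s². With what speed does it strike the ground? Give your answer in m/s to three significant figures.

Components: vₓ = 82.80 cos 13.9° = 80.38 m/s, v_y0 = 82.80 sin 13.9° = 19.89 m/s.
The projectile lands when y = 9.08 + (19.89) t − ½·9.81·t² = 0. Positive root: t = (19.89 + √(19.89² + 2·9.81·9.08)) / 9.81 = (19.89 + 23.95) / 9.81 = 4.469 s.
Vertical velocity at impact: v_y = v_y0 − g t = 19.89 − 9.81 × 4.469 = −23.95 m/s.
Speed: |v| = √(vₓ² + v_y²) = √(80.38² + 23.95²) = 83.87 m/s.

83.9 m/s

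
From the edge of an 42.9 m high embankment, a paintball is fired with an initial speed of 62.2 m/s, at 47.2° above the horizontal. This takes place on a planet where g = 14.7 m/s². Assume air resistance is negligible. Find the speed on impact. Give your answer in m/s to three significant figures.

Components: vₓ = 62.20 cos 47.2° = 42.26 m/s, v_y0 = 62.20 sin 47.2° = 45.64 m/s.
The projectile lands when y = 42.9 + (45.64) t − ½·14.7·t² = 0. Positive root: t = (45.64 + √(45.64² + 2·14.7·42.9)) / 14.7 = (45.64 + 57.83) / 14.7 = 7.039 s.
Vertical velocity at impact: v_y = v_y0 − g t = 45.64 − 14.7 × 7.039 = −57.83 m/s.
Speed: |v| = √(vₓ² + v_y²) = √(42.26² + 57.83²) = 71.62 m/s.

71.6 m/s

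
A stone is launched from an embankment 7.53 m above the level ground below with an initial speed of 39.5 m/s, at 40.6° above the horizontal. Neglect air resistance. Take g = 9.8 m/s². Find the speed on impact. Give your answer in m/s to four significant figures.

41.33 m/s

Resolve: vₓ = 39.50 cos 40.6° = 29.99 m/s and v_y0 = 39.50 sin 40.6° = 25.71 m/s.
Vertical motion (up positive, ground at y = 0): 4.900 t² − (25.71) t − 7.53 = 0, so t = (25.71 + √(25.71² + 2·9.80·7.53)) / 9.80 = (25.71 + 28.43) / 9.80 = 5.524 s.
Vertical velocity at impact: v_y = v_y0 − g t = 25.71 − 9.80 × 5.524 = −28.43 m/s.
Speed: |v| = √(vₓ² + v_y²) = √(29.99² + 28.43²) = 41.33 m/s.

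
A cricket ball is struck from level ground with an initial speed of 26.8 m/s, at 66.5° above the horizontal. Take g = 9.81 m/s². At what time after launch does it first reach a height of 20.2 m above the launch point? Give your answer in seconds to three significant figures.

Resolve: vₓ = 26.80 cos 66.5° = 10.69 m/s and v_y0 = 26.80 sin 66.5° = 24.58 m/s.
Require v_y0 t − ½ g t² = 20.2, i.e. 4.905 t² − 24.58 t + 20.2 = 0.
Quadratic formula: t = (24.58 ± √207.72) / 9.81 = (24.58 ± 14.41) / 9.81 → t = 1.036 s or 3.974 s.
The first (ascending) time is 1.036 s.

1.04 s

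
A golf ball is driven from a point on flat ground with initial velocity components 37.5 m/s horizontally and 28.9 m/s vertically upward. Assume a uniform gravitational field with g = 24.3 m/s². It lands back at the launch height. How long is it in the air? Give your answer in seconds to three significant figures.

2.38 s

It returns to y = 0 when t = 2 v_y0 / g = 2(28.90)/24.3 = 2.379 s.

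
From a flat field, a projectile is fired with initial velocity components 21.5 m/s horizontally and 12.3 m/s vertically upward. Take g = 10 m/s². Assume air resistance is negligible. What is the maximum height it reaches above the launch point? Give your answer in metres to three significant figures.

At the apex v_y = 0, so H = v_y0²/(2g) = 12.30²/20.00 = 7.565 m.

7.56 m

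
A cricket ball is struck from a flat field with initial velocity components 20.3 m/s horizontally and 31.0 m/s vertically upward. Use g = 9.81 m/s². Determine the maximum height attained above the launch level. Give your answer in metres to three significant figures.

49.0 m

At the apex v_y = 0, so H = v_y0²/(2g) = 31.00²/19.62 = 48.98 m.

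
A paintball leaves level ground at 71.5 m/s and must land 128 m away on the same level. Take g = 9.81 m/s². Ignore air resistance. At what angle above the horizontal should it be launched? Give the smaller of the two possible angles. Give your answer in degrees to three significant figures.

7.11°

Level-ground range R = v₀² sin(2θ)/g ⇒ sin(2θ) = gR/v₀² = 9.81 × 128 / 71.5² = 0.2456.
2θ = 14.22° or 180° − 14.22° = 165.8°, so θ = 7.109° or 82.89°.
The smaller angle is 7.109°.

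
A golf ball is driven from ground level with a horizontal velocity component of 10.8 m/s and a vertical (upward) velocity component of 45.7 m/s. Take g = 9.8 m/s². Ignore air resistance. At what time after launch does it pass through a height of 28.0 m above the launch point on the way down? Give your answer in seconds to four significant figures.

8.667 s

Set y = v_y0 t − ½ g t² = 28.0: 4.900 t² − 45.70 t + 28.0 = 0.
t = [45.70 ± √(45.70² − 2·9.80·28.0)] / 9.80 = (45.70 ± 39.24) / 9.80, so t = 0.6593 s or t = 8.667 s.
The descending-branch root is 8.667 s.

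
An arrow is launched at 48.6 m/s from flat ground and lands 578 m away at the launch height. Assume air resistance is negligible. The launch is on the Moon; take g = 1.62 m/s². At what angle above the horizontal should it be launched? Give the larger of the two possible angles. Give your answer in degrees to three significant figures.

R = v₀² sin 2θ / g gives sin 2θ = gR/v₀² = 1.62·578/48.6² = 0.3964.
2θ = 23.36° or 180° − 23.36° = 156.6°, so θ = 11.68° or 78.32°.
The larger angle is 78.32°.

78.3°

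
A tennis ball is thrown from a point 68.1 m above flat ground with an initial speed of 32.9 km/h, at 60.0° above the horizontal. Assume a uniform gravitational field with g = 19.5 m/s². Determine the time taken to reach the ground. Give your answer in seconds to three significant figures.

Convert: 32.9 km/h = 32.9/3.6 = 9.139 m/s.
vₓ = 9.139 cos 60.0° = 4.569 m/s; v_y0 = 9.139 sin 60.0° = 7.915 m/s.
The projectile lands when y = 68.1 + (7.915) t − ½·19.5·t² = 0. Positive root: t = (7.915 + √(7.915² + 2·19.5·68.1)) / 19.5 = (7.915 + 52.14) / 19.5 = 3.080 s.

3.08 s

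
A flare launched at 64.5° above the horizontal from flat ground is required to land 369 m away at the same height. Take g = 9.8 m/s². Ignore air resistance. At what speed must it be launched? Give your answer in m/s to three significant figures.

Level-ground range: R = v₀² sin(2θ)/g, so v₀ = √(gR / sin 2θ).
v₀ = √(9.80 × 369 / sin 129.0°) = √(3616 / 0.7771) = √4653.2 = 68.21 m/s.

68.2 m/s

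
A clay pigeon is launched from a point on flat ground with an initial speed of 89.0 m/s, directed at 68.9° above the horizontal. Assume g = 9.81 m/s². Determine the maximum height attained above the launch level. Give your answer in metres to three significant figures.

351 m

Resolve: vₓ = 89.00 cos 68.9° = 32.04 m/s and v_y0 = 89.00 sin 68.9° = 83.03 m/s.
At the apex v_y = 0, so H = v_y0²/(2g) = 83.03²/19.62 = 351.4 m.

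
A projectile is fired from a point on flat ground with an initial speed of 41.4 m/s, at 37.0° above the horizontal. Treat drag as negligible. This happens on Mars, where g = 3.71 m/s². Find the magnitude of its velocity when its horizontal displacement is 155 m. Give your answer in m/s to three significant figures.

vₓ = 41.40 cos 37.0° = 33.06 m/s; v_y0 = 41.40 sin 37.0° = 24.92 m/s.
Time to reach x = 155 m: t = x/vₓ = 155/33.06 = 4.688 s.
Vertical velocity there: v_y = v_y0 − g t = 24.92 − 3.71 × 4.688 = 7.523 m/s.
Speed: √(vₓ² + v_y²) = √(33.06² + 7.523²) = 33.91 m/s.

33.9 m/s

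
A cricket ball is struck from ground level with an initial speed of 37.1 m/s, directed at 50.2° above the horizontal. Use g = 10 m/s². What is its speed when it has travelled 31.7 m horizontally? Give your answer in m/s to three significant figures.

vₓ = 37.10 cos 50.2° = 23.75 m/s; v_y0 = 37.10 sin 50.2° = 28.50 m/s.
At x = 31.7 m, t = x/vₓ = 31.7/23.75 = 1.335 s.
Vertical velocity there: v_y = v_y0 − g t = 28.50 − 10.0 × 1.335 = 15.15 m/s.
Speed: √(vₓ² + v_y²) = √(23.75² + 15.15²) = 28.17 m/s.

28.2 m/s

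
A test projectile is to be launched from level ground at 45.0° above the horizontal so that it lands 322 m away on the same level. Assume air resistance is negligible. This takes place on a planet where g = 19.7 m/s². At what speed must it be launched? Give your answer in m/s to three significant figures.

On level ground R = v₀² sin 2θ / g ⇒ v₀ = √(gR / sin 2θ).
v₀ = √(19.7 × 322 / sin 90.00°) = √(6343 / 1.000) = √6343.4 = 79.65 m/s.

79.6 m/s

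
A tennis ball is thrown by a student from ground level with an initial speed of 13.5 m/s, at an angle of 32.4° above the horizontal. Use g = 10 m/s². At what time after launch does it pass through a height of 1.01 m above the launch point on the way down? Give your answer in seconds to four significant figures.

1.290 s

Components: vₓ = 13.50 cos 32.4° = 11.40 m/s, v_y0 = 13.50 sin 32.4° = 7.234 m/s.
Require v_y0 t − ½ g t² = 1.01, i.e. 5.000 t² − 7.234 t + 1.01 = 0.
Quadratic formula: t = (7.234 ± √32.126) / 10.0 = (7.234 ± 5.668) / 10.0 → t = 0.1566 s or 1.290 s.
The descending-branch root is 1.290 s.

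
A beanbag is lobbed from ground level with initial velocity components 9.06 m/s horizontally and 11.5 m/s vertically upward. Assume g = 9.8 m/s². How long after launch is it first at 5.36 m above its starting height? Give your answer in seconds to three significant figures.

0.641 s

Require v_y0 t − ½ g t² = 5.36, i.e. 4.900 t² − 11.50 t + 5.36 = 0.
t = [11.50 ± √(11.50² − 2·9.80·5.36)] / 9.80 = (11.50 ± 5.215) / 9.80, so t = 0.6413 s or t = 1.706 s.
The first (ascending) time is 0.6413 s.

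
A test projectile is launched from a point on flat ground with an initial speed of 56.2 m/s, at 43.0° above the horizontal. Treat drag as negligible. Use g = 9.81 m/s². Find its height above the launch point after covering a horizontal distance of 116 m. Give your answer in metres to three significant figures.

69.1 m

vₓ = 56.20 cos 43.0° = 41.10 m/s; v_y0 = 56.20 sin 43.0° = 38.33 m/s.
Time to reach x = 116 m: t = x/vₓ = 116/41.10 = 2.822 s.
Height: y = v_y0 t − ½ g t² = 38.33 × 2.822 − 4.905 × 2.822² = 108.2 − 39.07 = 69.10 m.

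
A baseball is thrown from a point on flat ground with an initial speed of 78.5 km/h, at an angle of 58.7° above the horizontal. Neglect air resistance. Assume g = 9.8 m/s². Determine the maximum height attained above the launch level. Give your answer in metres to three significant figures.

17.7 m

Convert: 78.5 km/h = 78.5/3.6 = 21.81 m/s.
vₓ = 21.81 cos 58.7° = 11.33 m/s; v_y0 = 21.81 sin 58.7° = 18.63 m/s.
Maximum height: H = v_y0² / (2g) = 18.63² / (2 × 9.80) = 17.71 m.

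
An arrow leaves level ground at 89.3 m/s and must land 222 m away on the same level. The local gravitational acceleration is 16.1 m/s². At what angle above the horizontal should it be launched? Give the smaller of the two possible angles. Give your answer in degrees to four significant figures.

Level-ground range R = v₀² sin(2θ)/g ⇒ sin(2θ) = gR/v₀² = 16.1 × 222 / 89.3² = 0.4482.
2θ = 26.63° or 180° − 26.63° = 153.4°, so θ = 13.31° or 76.69°.
The smaller angle is 13.31°.

13.31°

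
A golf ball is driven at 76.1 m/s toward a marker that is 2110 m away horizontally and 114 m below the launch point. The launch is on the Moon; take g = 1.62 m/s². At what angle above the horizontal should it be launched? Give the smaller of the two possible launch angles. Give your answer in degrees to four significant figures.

14.64°

Trajectory: y = x tanθ − g x² (1 + tan²θ)/(2v₀²). With x = 2110, y = −114, v₀ = 76.1, g = 1.62:
622.7 tan²θ − 2110 tanθ + (508.7) = 0.
tanθ = [2110 ± √(2110² − 4 × 622.7 × (508.7))] / (2 × 622.7) = (2110 ± 1785) / 1245, giving tanθ = 0.2612 or 3.127.
θ = 14.64° or 72.27°; the smaller is 14.64°.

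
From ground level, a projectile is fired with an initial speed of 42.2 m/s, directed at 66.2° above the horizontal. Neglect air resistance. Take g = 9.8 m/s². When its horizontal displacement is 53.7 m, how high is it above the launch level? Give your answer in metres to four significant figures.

Horizontal component vₓ = 42.20 cos 66.2° = 17.03 m/s; vertical v_y0 = 42.20 sin 66.2° = 38.61 m/s.
Time to reach x = 53.7 m: t = x/vₓ = 53.7/17.03 = 3.153 s.
Height: y = v_y0 t − ½ g t² = 38.61 × 3.153 − 4.900 × 3.153² = 121.8 − 48.72 = 73.03 m.

73.03 m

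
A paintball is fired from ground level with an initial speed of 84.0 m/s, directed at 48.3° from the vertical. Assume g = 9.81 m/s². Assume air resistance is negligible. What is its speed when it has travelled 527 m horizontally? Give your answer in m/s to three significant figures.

Components: vₓ = 84.00 sin 48.3° = 62.72 m/s, v_y0 = 84.00 cos 48.3° = 55.88 m/s.
Time to reach x = 527 m: t = x/vₓ = 527/62.72 = 8.403 s.
Vertical velocity there: v_y = v_y0 − g t = 55.88 − 9.81 × 8.403 = −26.55 m/s.
Speed: √(vₓ² + v_y²) = √(62.72² + 26.55²) = 68.11 m/s.

68.1 m/s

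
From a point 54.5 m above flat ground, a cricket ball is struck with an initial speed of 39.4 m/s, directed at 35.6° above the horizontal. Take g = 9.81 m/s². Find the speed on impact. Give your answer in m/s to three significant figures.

Components: vₓ = 39.40 cos 35.6° = 32.04 m/s, v_y0 = 39.40 sin 35.6° = 22.94 m/s.
The projectile lands when y = 54.5 + (22.94) t − ½·9.81·t² = 0. Positive root: t = (22.94 + √(22.94² + 2·9.81·54.5)) / 9.81 = (22.94 + 39.94) / 9.81 = 6.410 s.
Vertical velocity at impact: v_y = v_y0 − g t = 22.94 − 9.81 × 6.410 = −39.94 m/s.
Speed: |v| = √(vₓ² + v_y²) = √(32.04² + 39.94²) = 51.20 m/s.

51.2 m/s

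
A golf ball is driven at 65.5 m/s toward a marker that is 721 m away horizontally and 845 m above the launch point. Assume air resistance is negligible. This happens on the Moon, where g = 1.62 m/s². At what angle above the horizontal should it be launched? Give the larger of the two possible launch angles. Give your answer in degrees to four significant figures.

79.95°

Trajectory: y = x tanθ − g x² (1 + tan²θ)/(2v₀²). With x = 721, y = 845, v₀ = 65.5, g = 1.62:
98.15 tan²θ − 721 tanθ + (943.1) = 0.
tanθ = [721 ± √(721² − 4 × 98.15 × (943.1))] / (2 × 98.15) = (721 ± 386.8) / 196.3, giving tanθ = 1.703 or 5.643.
θ = 59.58° or 79.95°; the larger is 79.95°.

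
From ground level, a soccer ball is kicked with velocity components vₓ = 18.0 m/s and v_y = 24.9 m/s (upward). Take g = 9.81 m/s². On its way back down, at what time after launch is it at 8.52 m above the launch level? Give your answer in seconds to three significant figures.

4.71 s

Require v_y0 t − ½ g t² = 8.52, i.e. 4.905 t² − 24.90 t + 8.52 = 0.
Quadratic formula: t = (24.90 ± √452.85) / 9.81 = (24.90 ± 21.28) / 9.81 → t = 0.3690 s or 4.707 s.
The descending-branch root is 4.707 s.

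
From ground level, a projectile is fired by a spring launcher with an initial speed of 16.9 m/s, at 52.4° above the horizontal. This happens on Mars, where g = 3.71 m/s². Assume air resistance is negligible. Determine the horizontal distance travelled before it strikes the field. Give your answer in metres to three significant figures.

74.4 m

vₓ = 16.90 cos 52.4° = 10.31 m/s; v_y0 = 16.90 sin 52.4° = 13.39 m/s.
Flight time T = 2 v_y0 / g = 7.218 s.
Range: R = vₓ T = 10.31 × 7.218 = 74.43 m.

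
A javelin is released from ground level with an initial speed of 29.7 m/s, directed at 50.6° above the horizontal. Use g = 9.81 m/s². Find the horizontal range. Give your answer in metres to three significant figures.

88.2 m

Horizontal component vₓ = 29.70 cos 50.6° = 18.85 m/s; vertical v_y0 = 29.70 sin 50.6° = 22.95 m/s.
Time aloft: T = 2 v_y0 / g = 2 × 22.95 / 9.81 = 4.679 s.
Horizontal distance R = vₓ T = 18.85 × 4.679 = 88.20 m.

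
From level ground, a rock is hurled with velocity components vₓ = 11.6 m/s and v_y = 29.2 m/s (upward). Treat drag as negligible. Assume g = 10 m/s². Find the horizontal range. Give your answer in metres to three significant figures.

Time aloft: T = 2 v_y0 / g = 2 × 29.20 / 10.0 = 5.840 s.
Range: R = vₓ T = 11.60 × 5.840 = 67.74 m.

67.7 m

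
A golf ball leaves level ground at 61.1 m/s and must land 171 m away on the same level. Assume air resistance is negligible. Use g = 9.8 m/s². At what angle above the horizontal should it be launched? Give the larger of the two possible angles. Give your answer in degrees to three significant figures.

76.7°

Level-ground range R = v₀² sin(2θ)/g ⇒ sin(2θ) = gR/v₀² = 9.80 × 171 / 61.1² = 0.4489.
2θ = 26.67° or 180° − 26.67° = 153.3°, so θ = 13.34° or 76.66°.
The larger angle is 76.66°.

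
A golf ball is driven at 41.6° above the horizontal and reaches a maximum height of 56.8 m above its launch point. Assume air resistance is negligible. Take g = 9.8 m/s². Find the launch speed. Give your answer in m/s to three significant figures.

50.3 m/s

At the peak v_y = 0, so v_y0 = √(2gH) = √(2 × 9.80 × 56.8) = 33.37 m/s.
v_y0 = v₀ sin θ ⇒ v₀ = 33.37 / sin 41.6° = 50.26 m/s.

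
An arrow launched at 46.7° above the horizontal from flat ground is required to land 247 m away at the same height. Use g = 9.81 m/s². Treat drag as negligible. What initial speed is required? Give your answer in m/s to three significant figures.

On level ground R = v₀² sin 2θ / g ⇒ v₀ = √(gR / sin 2θ).
v₀ = √(9.81 × 247 / sin 93.40°) = √(2423 / 0.9982) = √2427.3 = 49.27 m/s.

49.3 m/s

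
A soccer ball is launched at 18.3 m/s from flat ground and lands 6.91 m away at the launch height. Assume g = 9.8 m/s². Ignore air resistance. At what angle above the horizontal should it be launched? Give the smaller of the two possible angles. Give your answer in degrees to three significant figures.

5.83°

From R = (v₀²/g) sin 2θ: sin 2θ = 9.80 × 6.91 / 334.89 = 0.2022.
2θ = 11.67° or 180° − 11.67° = 168.3°, so θ = 5.833° or 84.17°.
The smaller angle is 5.833°.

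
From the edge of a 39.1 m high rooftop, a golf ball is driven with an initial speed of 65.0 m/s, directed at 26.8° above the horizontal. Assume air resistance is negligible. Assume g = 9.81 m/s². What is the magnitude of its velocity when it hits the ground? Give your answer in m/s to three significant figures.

Horizontal component vₓ = 65.00 cos 26.8° = 58.02 m/s; vertical v_y0 = 65.00 sin 26.8° = 29.31 m/s.
With up positive and y = 0 at the ground: y(t) = 39.1 + (29.31) t − 4.905 t². Setting y = 0 and taking the positive root: t = [29.31 + √(29.31² + 2·9.81·39.1)] / 9.81 = (29.31 + 40.32) / 9.81 = 7.098 s.
Vertical velocity at impact: v_y = v_y0 − g t = 29.31 − 9.81 × 7.098 = −40.32 m/s.
Speed: |v| = √(vₓ² + v_y²) = √(58.02² + 40.32²) = 70.66 m/s.

70.7 m/s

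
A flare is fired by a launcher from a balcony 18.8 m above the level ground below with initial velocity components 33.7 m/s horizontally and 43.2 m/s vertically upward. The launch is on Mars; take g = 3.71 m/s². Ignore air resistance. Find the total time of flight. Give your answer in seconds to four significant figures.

23.72 s

With up positive and y = 0 at the ground: y(t) = 18.8 + (43.20) t − 1.855 t². Setting y = 0 and taking the positive root: t = [43.20 + √(43.20² + 2·3.71·18.8)] / 3.71 = (43.20 + 44.79) / 3.71 = 23.72 s.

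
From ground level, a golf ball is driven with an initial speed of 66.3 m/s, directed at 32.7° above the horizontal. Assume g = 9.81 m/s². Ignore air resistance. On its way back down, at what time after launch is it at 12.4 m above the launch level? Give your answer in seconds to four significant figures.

6.938 s

vₓ = 66.30 cos 32.7° = 55.79 m/s; v_y0 = 66.30 sin 32.7° = 35.82 m/s.
Height y(t) = 35.82 t − 4.905 t² = 12.4 gives 4.905 t² − 35.82 t + 12.4 = 0.
t = [35.82 ± √(35.82² − 2·9.81·12.4)] / 9.81 = (35.82 ± 32.24) / 9.81, so t = 0.3644 s or t = 6.938 s.
The descending-branch root is 6.938 s.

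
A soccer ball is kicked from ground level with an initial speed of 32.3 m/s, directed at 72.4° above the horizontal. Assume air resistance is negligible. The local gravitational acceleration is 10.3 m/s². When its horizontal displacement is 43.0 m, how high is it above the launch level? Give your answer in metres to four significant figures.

35.72 m

Horizontal component vₓ = 32.30 cos 72.4° = 9.767 m/s; vertical v_y0 = 32.30 sin 72.4° = 30.79 m/s.
At x = 43.0 m, t = x/vₓ = 43.0/9.767 = 4.403 s.
Height: y = v_y0 t − ½ g t² = 30.79 × 4.403 − 5.150 × 4.403² = 135.6 − 99.83 = 35.72 m.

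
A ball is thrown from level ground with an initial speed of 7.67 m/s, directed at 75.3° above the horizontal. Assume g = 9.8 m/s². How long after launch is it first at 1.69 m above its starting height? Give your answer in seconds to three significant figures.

Resolve: vₓ = 7.670 cos 75.3° = 1.946 m/s and v_y0 = 7.670 sin 75.3° = 7.419 m/s.
Height y(t) = 7.419 t − 4.900 t² = 1.69 gives 4.900 t² − 7.419 t + 1.69 = 0.
Quadratic formula: t = (7.419 ± √21.917) / 9.80 = (7.419 ± 4.682) / 9.80 → t = 0.2793 s or 1.235 s.
The first (ascending) time is 0.2793 s.

0.279 s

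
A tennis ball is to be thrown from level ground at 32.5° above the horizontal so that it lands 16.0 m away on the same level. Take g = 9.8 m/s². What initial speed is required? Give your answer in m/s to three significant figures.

13.2 m/s

On level ground R = v₀² sin 2θ / g ⇒ v₀ = √(gR / sin 2θ).
v₀ = √(9.80 × 16.0 / sin 65.00°) = √(156.8 / 0.9063) = √173.01 = 13.15 m/s.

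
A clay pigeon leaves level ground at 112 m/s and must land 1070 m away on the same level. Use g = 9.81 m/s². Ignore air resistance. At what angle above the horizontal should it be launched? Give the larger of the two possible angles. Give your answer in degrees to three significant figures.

R = v₀² sin 2θ / g gives sin 2θ = gR/v₀² = 9.81·1070/112² = 0.8368.
2θ = 56.80° or 180° − 56.80° = 123.2°, so θ = 28.40° or 61.60°.
The larger angle is 61.60°.

61.6°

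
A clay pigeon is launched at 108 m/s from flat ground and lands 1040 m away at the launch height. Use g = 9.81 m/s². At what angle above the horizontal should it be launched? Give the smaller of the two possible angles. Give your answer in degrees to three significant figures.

30.5°

R = v₀² sin 2θ / g gives sin 2θ = gR/v₀² = 9.81·1040/108² = 0.8747.
2θ = 61.01° or 180° − 61.01° = 119.0°, so θ = 30.50° or 59.50°.
The smaller angle is 30.50°.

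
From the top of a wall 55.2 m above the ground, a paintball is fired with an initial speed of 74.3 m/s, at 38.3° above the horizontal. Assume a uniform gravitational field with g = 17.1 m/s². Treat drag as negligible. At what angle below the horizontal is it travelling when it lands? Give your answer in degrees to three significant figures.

vₓ = 74.30 cos 38.3° = 58.31 m/s; v_y0 = 74.30 sin 38.3° = 46.05 m/s.
The projectile lands when y = 55.2 + (46.05) t − ½·17.1·t² = 0. Positive root: t = (46.05 + √(46.05² + 2·17.1·55.2)) / 17.1 = (46.05 + 63.31) / 17.1 = 6.395 s.
At impact: v_y = v_y0 − g t = −63.31 m/s; vₓ = 58.31 m/s.
Angle below horizontal: arctan(|v_y|/vₓ) = arctan(63.31/58.31) = 47.36°.

47.4°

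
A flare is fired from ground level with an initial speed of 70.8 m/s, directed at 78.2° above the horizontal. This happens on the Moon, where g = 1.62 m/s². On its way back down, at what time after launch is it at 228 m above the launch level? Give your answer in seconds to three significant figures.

82.1 s

Components: vₓ = 70.80 cos 78.2° = 14.48 m/s, v_y0 = 70.80 sin 78.2° = 69.30 m/s.
Require v_y0 t − ½ g t² = 228, i.e. 0.8100 t² − 69.30 t + 228 = 0.
t = [69.30 ± √(69.30² − 2·1.62·228)] / 1.62 = (69.30 ± 63.75) / 1.62, so t = 3.427 s or t = 82.13 s.
The descending-branch root is 82.13 s.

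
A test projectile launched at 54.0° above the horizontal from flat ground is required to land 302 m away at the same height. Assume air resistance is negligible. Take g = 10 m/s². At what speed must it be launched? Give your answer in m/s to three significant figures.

56.4 m/s

On level ground R = v₀² sin 2θ / g ⇒ v₀ = √(gR / sin 2θ).
v₀ = √(10.0 × 302 / sin 108.0°) = √(3020 / 0.9511) = √3175.4 = 56.35 m/s.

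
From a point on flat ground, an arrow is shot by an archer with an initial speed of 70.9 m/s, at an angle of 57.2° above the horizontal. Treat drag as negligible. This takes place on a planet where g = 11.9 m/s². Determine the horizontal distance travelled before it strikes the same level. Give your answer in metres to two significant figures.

380 m

Resolve: vₓ = 70.90 cos 57.2° = 38.41 m/s and v_y0 = 70.90 sin 57.2° = 59.60 m/s.
Flight time T = 2 v_y0 / g = 10.02 s.
Horizontal distance R = vₓ T = 38.41 × 10.02 = 384.7 m.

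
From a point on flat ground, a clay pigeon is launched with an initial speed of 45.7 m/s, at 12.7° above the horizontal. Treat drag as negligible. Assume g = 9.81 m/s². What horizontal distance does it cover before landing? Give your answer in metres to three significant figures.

Resolve: vₓ = 45.70 cos 12.7° = 44.58 m/s and v_y0 = 45.70 sin 12.7° = 10.05 m/s.
Flight time T = 2 v_y0 / g = 2.048 s.
Range: R = vₓ T = 44.58 × 2.048 = 91.32 m.

91.3 m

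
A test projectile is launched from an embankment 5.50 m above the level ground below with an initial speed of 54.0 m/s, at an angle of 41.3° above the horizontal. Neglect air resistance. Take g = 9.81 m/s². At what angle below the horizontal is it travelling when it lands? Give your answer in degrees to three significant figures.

42.5°

Resolve: vₓ = 54.00 cos 41.3° = 40.57 m/s and v_y0 = 54.00 sin 41.3° = 35.64 m/s.
With up positive and y = 0 at the ground: y(t) = 5.50 + (35.64) t − 4.905 t². Setting y = 0 and taking the positive root: t = [35.64 + √(35.64² + 2·9.81·5.50)] / 9.81 = (35.64 + 37.12) / 9.81 = 7.417 s.
At impact: v_y = v_y0 − g t = −37.12 m/s; vₓ = 40.57 m/s.
Angle below horizontal: arctan(|v_y|/vₓ) = arctan(37.12/40.57) = 42.46°.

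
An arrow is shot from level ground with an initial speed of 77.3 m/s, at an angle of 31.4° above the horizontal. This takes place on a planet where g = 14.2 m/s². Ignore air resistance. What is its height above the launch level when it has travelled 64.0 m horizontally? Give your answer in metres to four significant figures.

32.39 m

vₓ = 77.30 cos 31.4° = 65.98 m/s; v_y0 = 77.30 sin 31.4° = 40.27 m/s.
x = vₓ t ⇒ t = 64.0/65.98 = 0.9700 s.
Height: y = v_y0 t − ½ g t² = 40.27 × 0.9700 − 7.100 × 0.9700² = 39.07 − 6.680 = 32.39 m.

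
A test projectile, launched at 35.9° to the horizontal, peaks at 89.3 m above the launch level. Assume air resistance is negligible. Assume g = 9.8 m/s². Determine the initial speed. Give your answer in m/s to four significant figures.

71.35 m/s

At the peak v_y = 0, so v_y0 = √(2gH) = √(2 × 9.80 × 89.3) = 41.84 m/s.
v_y0 = v₀ sin θ ⇒ v₀ = 41.84 / sin 35.9° = 71.35 m/s.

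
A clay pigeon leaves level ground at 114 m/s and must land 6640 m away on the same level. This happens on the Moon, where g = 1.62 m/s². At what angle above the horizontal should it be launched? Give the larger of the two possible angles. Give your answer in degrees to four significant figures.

62.07°

From R = (v₀²/g) sin 2θ: sin 2θ = 1.62 × 6640 / 12996 = 0.8277.
2θ = 55.86° or 180° − 55.86° = 124.1°, so θ = 27.93° or 62.07°.
The larger angle is 62.07°.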